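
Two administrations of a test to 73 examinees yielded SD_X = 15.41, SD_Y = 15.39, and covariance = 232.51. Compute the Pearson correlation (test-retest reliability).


r = cov(X,Y) / (SD_X * SD_Y)
r = 232.51 / (15.41 * 15.39)
r = 232.51 / 237.1599
r = 0.9804

0.9804


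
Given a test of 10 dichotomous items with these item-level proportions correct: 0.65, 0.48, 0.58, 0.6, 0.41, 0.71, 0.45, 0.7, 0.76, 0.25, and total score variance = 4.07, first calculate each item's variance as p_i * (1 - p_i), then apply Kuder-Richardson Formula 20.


For each item, compute p_i * q_i:
  Item 1: 0.65 * 0.35 = 0.2275
  Item 2: 0.48 * 0.52 = 0.2496
  Item 3: 0.58 * 0.42 = 0.2436
  Item 4: 0.6 * 0.4 = 0.24
  Item 5: 0.41 * 0.59 = 0.2419
  Item 6: 0.71 * 0.29 = 0.2059
  Item 7: 0.45 * 0.55 = 0.2475
  Item 8: 0.7 * 0.3 = 0.21
  Item 9: 0.76 * 0.24 = 0.1824
  Item 10: 0.25 * 0.75 = 0.1875
Sum(p_i * q_i) = 0.2275 + 0.2496 + 0.2436 + 0.24 + 0.2419 + 0.2059 + 0.2475 + 0.21 + 0.1824 + 0.1875 = 2.2359
KR-20 = (k/(k-1)) * (1 - Sum(p_i*q_i) / Var_total)
= (10/9) * (1 - 2.2359/4.07)
= 1.1111 * 0.4506
KR-20 = 0.5007

0.5007


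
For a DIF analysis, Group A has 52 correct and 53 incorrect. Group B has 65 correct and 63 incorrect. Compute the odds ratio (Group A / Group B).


Odds_A = 52/53 = 0.9811
Odds_B = 65/63 = 1.0317
OR = Odds_A / Odds_B = 0.9811 / 1.0317
Exactly, OR = (52 * 63) / (53 * 65) = 3276 / 3445
OR = 0.9509

0.9509


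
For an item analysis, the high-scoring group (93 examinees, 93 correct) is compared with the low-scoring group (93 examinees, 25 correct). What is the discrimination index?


p_upper = 93/93 = 1.0
p_lower = 25/93 = 0.2688
D = 1.0 - 0.2688 = 0.7312

0.7312


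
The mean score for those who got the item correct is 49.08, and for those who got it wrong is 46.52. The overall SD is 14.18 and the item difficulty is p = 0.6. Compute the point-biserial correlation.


q = 1 - p = 0.4
rpb = ((M1 - M0) / SD) * sqrt(p * q)
rpb = ((49.08 - 46.52) / 14.18) * sqrt(0.6 * 0.4)
rpb = 0.0884

0.0884


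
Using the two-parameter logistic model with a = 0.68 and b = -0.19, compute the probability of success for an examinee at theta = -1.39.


a*(theta - b) = 0.68 * (-1.39 - -0.19) = -0.816
exp(--0.816) = 2.2614
P = 1 / (1 + 2.2614)
P = 0.3066

0.3066


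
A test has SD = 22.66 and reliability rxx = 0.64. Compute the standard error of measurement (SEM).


SEM = SD * sqrt(1 - rxx)
SEM = 22.66 * sqrt(1 - 0.64)
SEM = 22.66 * sqrt(0.36) = 22.66 * 0.6
SEM = 13.596

13.596


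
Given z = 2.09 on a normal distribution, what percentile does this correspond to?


CDF(z) = 0.5 * (1 + erf(z/sqrt(2)))
erf(1.4779) = 0.9634
CDF = 0.9817
Percentile rank = 0.9817 * 100 = 98.17

98.17


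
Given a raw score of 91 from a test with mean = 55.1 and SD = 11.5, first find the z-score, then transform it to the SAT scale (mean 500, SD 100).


z = (X - mean) / SD = (91 - 55.1) / 11.5
z = 35.9 / 11.5
z = 3.1217
SAT-scale = SAT = 500 + 100z
Carry z at full precision (z = 35.9 / 11.5) into the conversion:
SAT-scale = 500 + 100 * (35.9 / 11.5) = 500 + 3590 / 11.5
SAT-scale = 500 + 312.1739
SAT-scale = 812.1739

812.1739


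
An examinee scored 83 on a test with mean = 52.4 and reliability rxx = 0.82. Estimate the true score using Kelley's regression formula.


T_est = rxx * X + (1 - rxx) * mean
T_est = 0.82 * 83 + 0.18 * 52.4
T_est = 68.06 + 9.432
T_est = 77.492

77.492


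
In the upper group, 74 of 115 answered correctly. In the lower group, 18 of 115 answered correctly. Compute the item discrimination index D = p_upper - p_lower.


p_upper = 74/115 = 0.6435
p_lower = 18/115 = 0.1565
D = 0.6435 - 0.1565 = 0.487

0.487


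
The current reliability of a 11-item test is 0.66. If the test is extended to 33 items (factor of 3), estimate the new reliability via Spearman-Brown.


r_new = (n * rxx) / (1 + (n-1) * rxx)
r_new = (3 * 0.66) / (1 + 2 * 0.66)
r_new = 1.98 / 2.32
r_new = 0.8534

0.8534


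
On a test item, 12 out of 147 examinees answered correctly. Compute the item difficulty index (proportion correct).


Item difficulty p = number correct / total examinees
p = 12 / 147
p = 0.0816

0.0816


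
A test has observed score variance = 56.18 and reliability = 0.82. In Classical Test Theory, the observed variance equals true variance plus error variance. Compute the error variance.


var_true = rxx * var_obs = 0.82 * 56.18 = 46.0676
var_error = var_obs - var_true
var_error = 56.18 - 46.0676
var_error = 10.1124

10.1124


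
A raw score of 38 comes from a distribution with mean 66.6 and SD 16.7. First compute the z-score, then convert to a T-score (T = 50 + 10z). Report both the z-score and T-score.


z = (X - mean) / SD = (38 - 66.6) / 16.7
z = -28.6 / 16.7
z = -1.7126
T-score = T = 50 + 10z
Carry z at full precision (z = -28.6 / 16.7) into the conversion:
T-score = 50 + 10 * (-28.6 / 16.7) = 50 + -286 / 16.7
T-score = 50 + -17.1257
T-score = 32.8743

32.8743


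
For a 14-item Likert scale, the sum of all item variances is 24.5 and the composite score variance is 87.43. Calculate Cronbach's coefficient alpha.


alpha = (k/(k-1)) * (1 - sum(si^2)/s_total^2)
= (14/13) * (1 - 24.5/87.43)
alpha = 0.7751

0.7751


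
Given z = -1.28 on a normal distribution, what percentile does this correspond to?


CDF(z) = 0.5 * (1 + erf(z/sqrt(2)))
erf(-0.9051) = -0.7995
CDF = 0.1003
Percentile rank = 0.1003 * 100 = 10.03

10.03


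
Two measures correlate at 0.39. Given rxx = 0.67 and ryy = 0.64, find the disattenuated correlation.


r_corrected = rxy / sqrt(rxx * ryy)
= 0.39 / sqrt(0.67 * 0.64)
= 0.39 / sqrt(0.4288)
= 0.39 / 0.654828
r_corrected = 0.5956

0.5956


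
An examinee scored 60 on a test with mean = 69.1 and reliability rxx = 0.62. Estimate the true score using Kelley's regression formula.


T_est = rxx * X + (1 - rxx) * mean
T_est = 0.62 * 60 + 0.38 * 69.1
T_est = 37.2 + 26.258
T_est = 63.458

63.458


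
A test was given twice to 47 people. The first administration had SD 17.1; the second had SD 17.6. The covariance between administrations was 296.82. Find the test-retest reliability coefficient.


r = cov(X,Y) / (SD_X * SD_Y)
r = 296.82 / (17.1 * 17.6)
r = 296.82 / 300.96
r = 0.9862

0.9862


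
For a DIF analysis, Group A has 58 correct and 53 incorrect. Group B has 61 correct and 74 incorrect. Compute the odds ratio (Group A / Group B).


Odds_A = 58/53 = 1.0943
Odds_B = 61/74 = 0.8243
OR = Odds_A / Odds_B = 1.0943 / 0.8243
Exactly, OR = (58 * 74) / (53 * 61) = 4292 / 3233
OR = 1.3276

1.3276


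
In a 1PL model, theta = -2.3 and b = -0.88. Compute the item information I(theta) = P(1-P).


P = 1/(1+exp(-(-2.3--0.88))) = 0.1947
I = P*(1-P) = 0.1947 * 0.8053
I = 0.1568

0.1568


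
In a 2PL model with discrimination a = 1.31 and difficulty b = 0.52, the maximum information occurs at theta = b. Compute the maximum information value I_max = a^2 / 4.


For 2PL, max info at theta = b = 0.52
I_max = a^2 / 4 = 1.31^2 / 4
= 1.7161 / 4
I_max = 0.429

0.429


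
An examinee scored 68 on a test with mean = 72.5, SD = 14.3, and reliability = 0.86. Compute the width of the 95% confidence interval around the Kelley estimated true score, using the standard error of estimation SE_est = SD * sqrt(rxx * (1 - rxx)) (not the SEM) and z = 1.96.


True score estimate = 0.86*68 + 0.14*72.5 = 68.63
SE_est = SD * sqrt(rxx * (1 - rxx)) = 14.3 * sqrt(0.86 * 0.14) = 14.3 * sqrt(0.1204) = 4.961915
CI = T_est +/- z * SE_est, so width = 2 * z * SE_est = 2 * 1.96 * 4.961915
Width = 19.4507

19.4507


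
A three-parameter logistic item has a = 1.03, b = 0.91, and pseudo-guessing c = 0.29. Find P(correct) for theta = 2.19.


logit = 1.03*(2.19 - 0.91) = 1.3184
P* = 1/(1 + exp(-1.3184)) = 0.7889
P = 0.29 + (1 - 0.29) * 0.7889
P = 0.8501

0.8501


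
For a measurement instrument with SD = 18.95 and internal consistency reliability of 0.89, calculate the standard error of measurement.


SEM = SD * sqrt(1 - rxx)
SEM = 18.95 * sqrt(1 - 0.89)
SEM = 18.95 * sqrt(0.11) = 18.95 * 0.331662
SEM = 6.285

6.285


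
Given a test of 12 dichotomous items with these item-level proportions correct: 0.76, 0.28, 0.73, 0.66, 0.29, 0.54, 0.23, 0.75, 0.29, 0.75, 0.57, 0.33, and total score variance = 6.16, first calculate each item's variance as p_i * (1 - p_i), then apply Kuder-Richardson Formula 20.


For each item, compute p_i * q_i:
  Item 1: 0.76 * 0.24 = 0.1824
  Item 2: 0.28 * 0.72 = 0.2016
  Item 3: 0.73 * 0.27 = 0.1971
  Item 4: 0.66 * 0.34 = 0.2244
  Item 5: 0.29 * 0.71 = 0.2059
  Item 6: 0.54 * 0.46 = 0.2484
  Item 7: 0.23 * 0.77 = 0.1771
  Item 8: 0.75 * 0.25 = 0.1875
  Item 9: 0.29 * 0.71 = 0.2059
  Item 10: 0.75 * 0.25 = 0.1875
  Item 11: 0.57 * 0.43 = 0.2451
  Item 12: 0.33 * 0.67 = 0.2211
Sum(p_i * q_i) = 0.1824 + 0.2016 + 0.1971 + 0.2244 + 0.2059 + 0.2484 + 0.1771 + 0.1875 + 0.2059 + 0.1875 + 0.2451 + 0.2211 = 2.484
KR-20 = (k/(k-1)) * (1 - Sum(p_i*q_i) / Var_total)
= (12/11) * (1 - 2.484/6.16)
= 1.0909 * 0.5968
KR-20 = 0.651

0.651


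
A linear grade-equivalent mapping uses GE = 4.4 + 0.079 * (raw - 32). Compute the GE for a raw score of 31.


raw - median = 31 - 32 = -1
slope * diff = 0.079 * -1 = -0.079
GE = 4.4 + -0.079
GE = 4.321

4.321


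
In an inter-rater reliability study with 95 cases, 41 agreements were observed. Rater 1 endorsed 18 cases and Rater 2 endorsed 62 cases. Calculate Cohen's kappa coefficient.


P_o = 41/95 = 0.431579
P_e = (18*62 + 77*33) / 9025 = 0.405208
kappa = (P_o - P_e) / (1 - P_e)
kappa = (0.431579 - 0.405208) / (1 - 0.405208)
kappa = 0.0443

0.0443


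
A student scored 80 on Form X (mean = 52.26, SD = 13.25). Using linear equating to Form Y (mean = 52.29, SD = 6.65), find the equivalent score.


slope = SD_Y / SD_X = 6.65 / 13.25 ~ 0.5019
intercept = mean_Y - slope * mean_X = 52.29 - (6.65 / 13.25) * 52.26 ~ 26.0614
Y = slope * X + intercept. To avoid rounding drift from the rounded slope/intercept, evaluate the equivalent form Y = mean_Y + SD_Y * (X - mean_X) / SD_X at full precision:
Y = 52.29 + 6.65 * (80 - 52.26) / 13.25
Y = 52.29 + 6.65 * 27.74 / 13.25
Y = 52.29 + 184.471 / 13.25
Y = 52.29 + 13.9223
Y = 66.2123

66.2123


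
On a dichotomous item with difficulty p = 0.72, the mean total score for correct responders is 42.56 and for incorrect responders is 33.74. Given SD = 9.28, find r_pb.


q = 1 - p = 0.28
rpb = ((M1 - M0) / SD) * sqrt(p * q)
rpb = ((42.56 - 33.74) / 9.28) * sqrt(0.72 * 0.28)
rpb = 0.4267

0.4267


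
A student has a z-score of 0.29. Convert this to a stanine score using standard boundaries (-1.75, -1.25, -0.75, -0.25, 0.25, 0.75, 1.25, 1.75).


Stanine boundaries: [-1.75, -1.25, -0.75, -0.25, 0.25, 0.75, 1.25, 1.75]
z = 0.29
Check each boundary:
  z >= -1.75 -> could be stanine 2
  z >= -1.25 -> could be stanine 3
  z >= -0.75 -> could be stanine 4
  z >= -0.25 -> could be stanine 5
  z >= 0.25 -> could be stanine 6
  z < 0.75
  z < 1.25
  z < 1.75
Highest qualifying boundary gives stanine = 6

6


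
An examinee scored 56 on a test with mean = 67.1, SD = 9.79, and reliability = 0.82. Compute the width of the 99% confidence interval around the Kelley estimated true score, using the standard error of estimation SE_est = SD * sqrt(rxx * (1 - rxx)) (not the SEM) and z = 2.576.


True score estimate = 0.82*56 + 0.18*67.1 = 57.998
SE_est = SD * sqrt(rxx * (1 - rxx)) = 9.79 * sqrt(0.82 * 0.18) = 9.79 * sqrt(0.1476) = 3.761195
CI = T_est +/- z * SE_est, so width = 2 * z * SE_est = 2 * 2.576 * 3.761195
Width = 19.3777

19.3777


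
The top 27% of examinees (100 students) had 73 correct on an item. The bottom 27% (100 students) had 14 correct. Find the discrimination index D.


p_upper = 73/100 = 0.73
p_lower = 14/100 = 0.14
D = 0.73 - 0.14 = 0.59

0.59


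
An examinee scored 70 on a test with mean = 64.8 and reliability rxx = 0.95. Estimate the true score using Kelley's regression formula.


T_est = rxx * X + (1 - rxx) * mean
T_est = 0.95 * 70 + 0.05 * 64.8
T_est = 66.5 + 3.24
T_est = 69.74

69.74


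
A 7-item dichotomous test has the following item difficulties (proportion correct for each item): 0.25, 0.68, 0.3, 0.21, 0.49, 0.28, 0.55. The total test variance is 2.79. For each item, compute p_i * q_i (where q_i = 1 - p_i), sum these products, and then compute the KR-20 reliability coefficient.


For each item, compute p_i * q_i:
  Item 1: 0.25 * 0.75 = 0.1875
  Item 2: 0.68 * 0.32 = 0.2176
  Item 3: 0.3 * 0.7 = 0.21
  Item 4: 0.21 * 0.79 = 0.1659
  Item 5: 0.49 * 0.51 = 0.2499
  Item 6: 0.28 * 0.72 = 0.2016
  Item 7: 0.55 * 0.45 = 0.2475
Sum(p_i * q_i) = 0.1875 + 0.2176 + 0.21 + 0.1659 + 0.2499 + 0.2016 + 0.2475 = 1.48
KR-20 = (k/(k-1)) * (1 - Sum(p_i*q_i) / Var_total)
= (7/6) * (1 - 1.48/2.79)
= 1.1667 * 0.4695
KR-20 = 0.5478

0.5478


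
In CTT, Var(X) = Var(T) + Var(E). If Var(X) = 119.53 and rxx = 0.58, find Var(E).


var_true = rxx * var_obs = 0.58 * 119.53 = 69.3274
var_error = var_obs - var_true
var_error = 119.53 - 69.3274
var_error = 50.2026

50.2026


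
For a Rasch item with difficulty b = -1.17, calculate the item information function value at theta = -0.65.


P = 1/(1+exp(-(-0.65--1.17))) = 0.6271
I = P*(1-P) = 0.6271 * 0.3729
I = 0.2338

0.2338


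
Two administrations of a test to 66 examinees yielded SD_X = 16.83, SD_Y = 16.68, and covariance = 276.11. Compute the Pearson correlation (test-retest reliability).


r = cov(X,Y) / (SD_X * SD_Y)
r = 276.11 / (16.83 * 16.68)
r = 276.11 / 280.7244
r = 0.9836

0.9836


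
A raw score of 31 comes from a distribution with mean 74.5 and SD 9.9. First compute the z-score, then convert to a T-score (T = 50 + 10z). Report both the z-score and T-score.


z = (X - mean) / SD = (31 - 74.5) / 9.9
z = -43.5 / 9.9
z = -4.3939
T-score = T = 50 + 10z
Carry z at full precision (z = -43.5 / 9.9) into the conversion:
T-score = 50 + 10 * (-43.5 / 9.9) = 50 + -435 / 9.9
T-score = 50 + -43.9394
T-score = 6.0606

6.0606


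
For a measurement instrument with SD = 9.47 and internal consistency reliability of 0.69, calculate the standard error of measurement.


SEM = SD * sqrt(1 - rxx)
SEM = 9.47 * sqrt(1 - 0.69)
SEM = 9.47 * sqrt(0.31) = 9.47 * 0.556776
SEM = 5.2727

5.2727


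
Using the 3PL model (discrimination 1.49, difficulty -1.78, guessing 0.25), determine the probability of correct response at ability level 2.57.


logit = 1.49*(2.57 - -1.78) = 6.4815
P* = 1/(1 + exp(-6.4815)) = 0.9985
P = 0.25 + (1 - 0.25) * 0.9985
P = 0.9989

0.9989


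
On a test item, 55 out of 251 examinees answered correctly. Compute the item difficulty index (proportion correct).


Item difficulty p = number correct / total examinees
p = 55 / 251
p = 0.2191

0.2191


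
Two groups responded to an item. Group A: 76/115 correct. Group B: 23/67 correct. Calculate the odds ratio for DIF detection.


Odds_A = 76/39 = 1.9487
Odds_B = 23/44 = 0.5227
OR = Odds_A / Odds_B = 1.9487 / 0.5227
Exactly, OR = (76 * 44) / (39 * 23) = 3344 / 897
OR = 3.728

3.728


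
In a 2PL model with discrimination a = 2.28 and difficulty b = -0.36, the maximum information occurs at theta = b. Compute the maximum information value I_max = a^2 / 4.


For 2PL, max info at theta = b = -0.36
I_max = a^2 / 4 = 2.28^2 / 4
= 5.1984 / 4
I_max = 1.2996

1.2996


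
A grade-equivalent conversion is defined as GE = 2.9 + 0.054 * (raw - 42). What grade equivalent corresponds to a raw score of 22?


raw - median = 22 - 42 = -20
slope * diff = 0.054 * -20 = -1.08
GE = 2.9 + -1.08
GE = 1.82

1.82


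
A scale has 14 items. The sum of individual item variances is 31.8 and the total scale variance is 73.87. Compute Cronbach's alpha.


alpha = (k/(k-1)) * (1 - sum(si^2)/s_total^2)
= (14/13) * (1 - 31.8/73.87)
alpha = 0.6133

0.6133


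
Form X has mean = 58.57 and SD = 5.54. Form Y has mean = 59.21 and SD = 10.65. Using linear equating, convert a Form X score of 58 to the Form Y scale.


slope = SD_Y / SD_X = 10.65 / 5.54 ~ 1.9224
intercept = mean_Y - slope * mean_X = 59.21 - (10.65 / 5.54) * 58.57 ~ -53.384
Y = slope * X + intercept. To avoid rounding drift from the rounded slope/intercept, evaluate the equivalent form Y = mean_Y + SD_Y * (X - mean_X) / SD_X at full precision:
Y = 59.21 + 10.65 * (58 - 58.57) / 5.54
Y = 59.21 - 10.65 * 0.57 / 5.54
Y = 59.21 - 6.0705 / 5.54
Y = 59.21 - 1.0958
Y = 58.1142

58.1142


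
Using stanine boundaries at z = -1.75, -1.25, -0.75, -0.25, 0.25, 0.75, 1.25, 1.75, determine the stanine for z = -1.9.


Stanine boundaries: [-1.75, -1.25, -0.75, -0.25, 0.25, 0.75, 1.25, 1.75]
z = -1.9
Check each boundary:
  z < -1.75
  z < -1.25
  z < -0.75
  z < -0.25
  z < 0.25
  z < 0.75
  z < 1.25
  z < 1.75
Highest qualifying boundary gives stanine = 1

1


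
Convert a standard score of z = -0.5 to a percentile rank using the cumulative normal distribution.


CDF(z) = 0.5 * (1 + erf(z/sqrt(2)))
erf(-0.3536) = -0.3829
CDF = 0.3085
Percentile rank = 0.3085 * 100 = 30.85

30.85


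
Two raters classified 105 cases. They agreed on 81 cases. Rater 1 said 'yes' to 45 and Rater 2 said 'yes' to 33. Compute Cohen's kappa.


P_o = 81/105 = 0.771429
P_e = (45*33 + 60*72) / 11025 = 0.526531
kappa = (P_o - P_e) / (1 - P_e)
kappa = (0.771429 - 0.526531) / (1 - 0.526531)
kappa = 0.5172

0.5172


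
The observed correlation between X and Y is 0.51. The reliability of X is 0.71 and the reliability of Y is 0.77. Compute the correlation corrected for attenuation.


r_corrected = rxy / sqrt(rxx * ryy)
= 0.51 / sqrt(0.71 * 0.77)
= 0.51 / sqrt(0.5467)
= 0.51 / 0.739392
r_corrected = 0.6898

0.6898


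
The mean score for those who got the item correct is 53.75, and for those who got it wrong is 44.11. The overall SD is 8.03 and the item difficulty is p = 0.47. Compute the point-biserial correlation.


q = 1 - p = 0.53
rpb = ((M1 - M0) / SD) * sqrt(p * q)
rpb = ((53.75 - 44.11) / 8.03) * sqrt(0.47 * 0.53)
rpb = 0.5992

0.5992


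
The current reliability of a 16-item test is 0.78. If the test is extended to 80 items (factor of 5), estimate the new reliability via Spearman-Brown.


r_new = (n * rxx) / (1 + (n-1) * rxx)
r_new = (5 * 0.78) / (1 + 4 * 0.78)
r_new = 3.9 / 4.12
r_new = 0.9466

0.9466


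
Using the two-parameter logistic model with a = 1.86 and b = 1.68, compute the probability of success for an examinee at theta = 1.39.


a*(theta - b) = 1.86 * (1.39 - 1.68) = -0.5394
exp(--0.5394) = 1.715
P = 1 / (1 + 1.715)
P = 0.3683

0.3683


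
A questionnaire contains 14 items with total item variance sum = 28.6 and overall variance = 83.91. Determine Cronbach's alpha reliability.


alpha = (k/(k-1)) * (1 - sum(si^2)/s_total^2)
= (14/13) * (1 - 28.6/83.91)
alpha = 0.7099

0.7099


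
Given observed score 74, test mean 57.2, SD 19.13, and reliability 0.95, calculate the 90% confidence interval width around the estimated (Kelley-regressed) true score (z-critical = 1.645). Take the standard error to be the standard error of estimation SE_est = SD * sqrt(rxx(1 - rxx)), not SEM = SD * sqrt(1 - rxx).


True score estimate = 0.95*74 + 0.05*57.2 = 73.16
SE_est = SD * sqrt(rxx * (1 - rxx)) = 19.13 * sqrt(0.95 * 0.05) = 19.13 * sqrt(0.0475) = 4.169287
CI = T_est +/- z * SE_est, so width = 2 * z * SE_est = 2 * 1.645 * 4.169287
Width = 13.717

13.717


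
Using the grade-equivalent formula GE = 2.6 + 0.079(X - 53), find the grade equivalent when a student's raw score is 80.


raw - median = 80 - 53 = 27
slope * diff = 0.079 * 27 = 2.133
GE = 2.6 + 2.133
GE = 4.733

4.733


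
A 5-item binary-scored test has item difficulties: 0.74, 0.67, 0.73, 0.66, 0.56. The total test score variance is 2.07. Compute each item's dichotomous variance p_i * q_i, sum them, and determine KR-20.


For each item, compute p_i * q_i:
  Item 1: 0.74 * 0.26 = 0.1924
  Item 2: 0.67 * 0.33 = 0.2211
  Item 3: 0.73 * 0.27 = 0.1971
  Item 4: 0.66 * 0.34 = 0.2244
  Item 5: 0.56 * 0.44 = 0.2464
Sum(p_i * q_i) = 0.1924 + 0.2211 + 0.1971 + 0.2244 + 0.2464 = 1.0814
KR-20 = (k/(k-1)) * (1 - Sum(p_i*q_i) / Var_total)
= (5/4) * (1 - 1.0814/2.07)
= 1.25 * 0.4776
KR-20 = 0.597

0.597


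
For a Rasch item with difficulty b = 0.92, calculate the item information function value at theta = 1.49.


P = 1/(1+exp(-(1.49-0.92))) = 0.6388
I = P*(1-P) = 0.6388 * 0.3612
I = 0.2307

0.2307


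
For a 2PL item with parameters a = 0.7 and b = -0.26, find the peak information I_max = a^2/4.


For 2PL, max info at theta = b = -0.26
I_max = a^2 / 4 = 0.7^2 / 4
= 0.49 / 4
I_max = 0.1225

0.1225


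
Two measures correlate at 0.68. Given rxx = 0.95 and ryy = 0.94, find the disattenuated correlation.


r_corrected = rxy / sqrt(rxx * ryy)
= 0.68 / sqrt(0.95 * 0.94)
= 0.68 / sqrt(0.893)
= 0.68 / 0.944987
r_corrected = 0.7196

0.7196


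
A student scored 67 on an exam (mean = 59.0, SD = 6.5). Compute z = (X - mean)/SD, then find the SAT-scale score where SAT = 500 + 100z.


z = (X - mean) / SD = (67 - 59.0) / 6.5
z = 8.0 / 6.5
z = 1.2308
SAT-scale = SAT = 500 + 100z
Carry z at full precision (z = 8.0 / 6.5) into the conversion:
SAT-scale = 500 + 100 * (8.0 / 6.5) = 500 + 800 / 6.5
SAT-scale = 500 + 123.0769
SAT-scale = 623.0769

623.0769


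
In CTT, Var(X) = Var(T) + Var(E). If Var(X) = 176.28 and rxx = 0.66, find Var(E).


var_true = rxx * var_obs = 0.66 * 176.28 = 116.3448
var_error = var_obs - var_true
var_error = 176.28 - 116.3448
var_error = 59.9352

59.9352


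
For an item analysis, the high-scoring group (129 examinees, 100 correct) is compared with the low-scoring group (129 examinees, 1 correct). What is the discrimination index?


p_upper = 100/129 = 0.7752
p_lower = 1/129 = 0.0078
D = 0.7752 - 0.0078 = 0.7674

0.7674


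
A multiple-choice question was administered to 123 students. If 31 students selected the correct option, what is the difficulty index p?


Item difficulty p = number correct / total examinees
p = 31 / 123
p = 0.252

0.252


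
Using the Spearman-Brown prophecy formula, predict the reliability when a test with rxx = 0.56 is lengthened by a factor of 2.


r_new = (n * rxx) / (1 + (n-1) * rxx)
r_new = (2 * 0.56) / (1 + 1 * 0.56)
r_new = 1.12 / 1.56
r_new = 0.7179

0.7179


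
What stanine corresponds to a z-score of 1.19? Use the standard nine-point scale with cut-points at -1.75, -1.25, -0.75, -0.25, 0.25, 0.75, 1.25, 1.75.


Stanine boundaries: [-1.75, -1.25, -0.75, -0.25, 0.25, 0.75, 1.25, 1.75]
z = 1.19
Check each boundary:
  z >= -1.75 -> could be stanine 2
  z >= -1.25 -> could be stanine 3
  z >= -0.75 -> could be stanine 4
  z >= -0.25 -> could be stanine 5
  z >= 0.25 -> could be stanine 6
  z >= 0.75 -> could be stanine 7
  z < 1.25
  z < 1.75
Highest qualifying boundary gives stanine = 7

7


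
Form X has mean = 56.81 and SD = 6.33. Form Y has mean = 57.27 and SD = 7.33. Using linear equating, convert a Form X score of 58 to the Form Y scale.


slope = SD_Y / SD_X = 7.33 / 6.33 ~ 1.158
intercept = mean_Y - slope * mean_X = 57.27 - (7.33 / 6.33) * 56.81 ~ -8.5147
Y = slope * X + intercept. To avoid rounding drift from the rounded slope/intercept, evaluate the equivalent form Y = mean_Y + SD_Y * (X - mean_X) / SD_X at full precision:
Y = 57.27 + 7.33 * (58 - 56.81) / 6.33
Y = 57.27 + 7.33 * 1.19 / 6.33
Y = 57.27 + 8.7227 / 6.33
Y = 57.27 + 1.378
Y = 58.648

58.648


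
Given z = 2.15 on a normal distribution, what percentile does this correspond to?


CDF(z) = 0.5 * (1 + erf(z/sqrt(2)))
erf(1.5203) = 0.9684
CDF = 0.9842
Percentile rank = 0.9842 * 100 = 98.42

98.42


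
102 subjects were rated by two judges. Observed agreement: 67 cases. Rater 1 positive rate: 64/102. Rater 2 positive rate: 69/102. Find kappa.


P_o = 67/102 = 0.656863
P_e = (64*69 + 38*33) / 10404 = 0.544983
kappa = (P_o - P_e) / (1 - P_e)
kappa = (0.656863 - 0.544983) / (1 - 0.544983)
kappa = 0.2459

0.2459


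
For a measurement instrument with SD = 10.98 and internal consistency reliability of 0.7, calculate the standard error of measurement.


SEM = SD * sqrt(1 - rxx)
SEM = 10.98 * sqrt(1 - 0.7)
SEM = 10.98 * sqrt(0.3) = 10.98 * 0.547723
SEM = 6.014

6.014


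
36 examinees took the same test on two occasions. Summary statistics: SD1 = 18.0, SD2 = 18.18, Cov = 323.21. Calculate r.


r = cov(X,Y) / (SD_X * SD_Y)
r = 323.21 / (18.0 * 18.18)
r = 323.21 / 327.24
r = 0.9877

0.9877


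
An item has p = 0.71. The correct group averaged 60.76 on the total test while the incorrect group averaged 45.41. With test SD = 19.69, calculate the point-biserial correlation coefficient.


q = 1 - p = 0.29
rpb = ((M1 - M0) / SD) * sqrt(p * q)
rpb = ((60.76 - 45.41) / 19.69) * sqrt(0.71 * 0.29)
rpb = 0.3537

0.3537


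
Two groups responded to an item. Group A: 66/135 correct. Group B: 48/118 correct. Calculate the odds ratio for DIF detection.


Odds_A = 66/69 = 0.9565
Odds_B = 48/70 = 0.6857
OR = Odds_A / Odds_B = 0.9565 / 0.6857
Exactly, OR = (66 * 70) / (69 * 48) = 4620 / 3312
OR = 1.3949

1.3949


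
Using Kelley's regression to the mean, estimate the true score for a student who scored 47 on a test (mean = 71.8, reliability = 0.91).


T_est = rxx * X + (1 - rxx) * mean
T_est = 0.91 * 47 + 0.09 * 71.8
T_est = 42.77 + 6.462
T_est = 49.232

49.232


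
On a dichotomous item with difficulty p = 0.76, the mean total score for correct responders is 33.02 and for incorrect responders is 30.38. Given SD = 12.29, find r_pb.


q = 1 - p = 0.24
rpb = ((M1 - M0) / SD) * sqrt(p * q)
rpb = ((33.02 - 30.38) / 12.29) * sqrt(0.76 * 0.24)
rpb = 0.0917

0.0917


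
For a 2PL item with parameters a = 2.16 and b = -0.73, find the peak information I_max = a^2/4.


For 2PL, max info at theta = b = -0.73
I_max = a^2 / 4 = 2.16^2 / 4
= 4.6656 / 4
I_max = 1.1664

1.1664


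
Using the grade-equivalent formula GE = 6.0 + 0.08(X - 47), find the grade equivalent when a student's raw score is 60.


raw - median = 60 - 47 = 13
slope * diff = 0.08 * 13 = 1.04
GE = 6.0 + 1.04
GE = 7.04

7.04


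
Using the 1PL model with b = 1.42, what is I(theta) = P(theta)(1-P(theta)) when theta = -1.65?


P = 1/(1+exp(-(-1.65-1.42))) = 0.0444
I = P*(1-P) = 0.0444 * 0.9556
I = 0.0424

0.0424


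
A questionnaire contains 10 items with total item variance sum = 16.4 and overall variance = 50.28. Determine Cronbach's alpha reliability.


alpha = (k/(k-1)) * (1 - sum(si^2)/s_total^2)
= (10/9) * (1 - 16.4/50.28)
alpha = 0.7487

0.7487


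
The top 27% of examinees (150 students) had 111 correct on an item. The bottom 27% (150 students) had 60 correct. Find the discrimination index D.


p_upper = 111/150 = 0.74
p_lower = 60/150 = 0.4
D = 0.74 - 0.4 = 0.34

0.34


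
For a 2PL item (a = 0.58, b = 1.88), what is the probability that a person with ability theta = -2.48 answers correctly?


a*(theta - b) = 0.58 * (-2.48 - 1.88) = -2.5288
exp(--2.5288) = 12.5385
P = 1 / (1 + 12.5385)
P = 0.0739

0.0739


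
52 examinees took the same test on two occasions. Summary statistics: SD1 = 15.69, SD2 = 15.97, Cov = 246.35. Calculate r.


r = cov(X,Y) / (SD_X * SD_Y)
r = 246.35 / (15.69 * 15.97)
r = 246.35 / 250.5693
r = 0.9832

0.9832


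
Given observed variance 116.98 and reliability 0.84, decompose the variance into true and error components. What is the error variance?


var_true = rxx * var_obs = 0.84 * 116.98 = 98.2632
var_error = var_obs - var_true
var_error = 116.98 - 98.2632
var_error = 18.7168

18.7168


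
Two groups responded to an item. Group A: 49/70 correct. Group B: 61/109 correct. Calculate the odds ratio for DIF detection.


Odds_A = 49/21 = 2.3333
Odds_B = 61/48 = 1.2708
OR = Odds_A / Odds_B = 2.3333 / 1.2708
Exactly, OR = (49 * 48) / (21 * 61) = 2352 / 1281
OR = 1.8361

1.8361


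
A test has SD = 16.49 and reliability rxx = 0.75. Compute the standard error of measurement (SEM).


SEM = SD * sqrt(1 - rxx)
SEM = 16.49 * sqrt(1 - 0.75)
SEM = 16.49 * sqrt(0.25) = 16.49 * 0.5
SEM = 8.245

8.245


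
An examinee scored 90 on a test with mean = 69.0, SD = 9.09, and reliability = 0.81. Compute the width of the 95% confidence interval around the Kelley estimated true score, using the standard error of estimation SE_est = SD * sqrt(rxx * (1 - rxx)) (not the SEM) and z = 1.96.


True score estimate = 0.81*90 + 0.19*69.0 = 86.01
SE_est = SD * sqrt(rxx * (1 - rxx)) = 9.09 * sqrt(0.81 * 0.19) = 9.09 * sqrt(0.1539) = 3.566015
CI = T_est +/- z * SE_est, so width = 2 * z * SE_est = 2 * 1.96 * 3.566015
Width = 13.9788

13.9788


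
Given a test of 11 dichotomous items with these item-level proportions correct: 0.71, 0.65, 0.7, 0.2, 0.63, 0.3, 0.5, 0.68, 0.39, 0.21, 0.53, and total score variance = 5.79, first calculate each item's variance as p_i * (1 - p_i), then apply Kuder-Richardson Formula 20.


For each item, compute p_i * q_i:
  Item 1: 0.71 * 0.29 = 0.2059
  Item 2: 0.65 * 0.35 = 0.2275
  Item 3: 0.7 * 0.3 = 0.21
  Item 4: 0.2 * 0.8 = 0.16
  Item 5: 0.63 * 0.37 = 0.2331
  Item 6: 0.3 * 0.7 = 0.21
  Item 7: 0.5 * 0.5 = 0.25
  Item 8: 0.68 * 0.32 = 0.2176
  Item 9: 0.39 * 0.61 = 0.2379
  Item 10: 0.21 * 0.79 = 0.1659
  Item 11: 0.53 * 0.47 = 0.2491
Sum(p_i * q_i) = 0.2059 + 0.2275 + 0.21 + 0.16 + 0.2331 + 0.21 + 0.25 + 0.2176 + 0.2379 + 0.1659 + 0.2491 = 2.367
KR-20 = (k/(k-1)) * (1 - Sum(p_i*q_i) / Var_total)
= (11/10) * (1 - 2.367/5.79)
= 1.1 * 0.5912
KR-20 = 0.6503

0.6503


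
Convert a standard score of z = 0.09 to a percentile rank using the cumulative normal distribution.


CDF(z) = 0.5 * (1 + erf(z/sqrt(2)))
erf(0.0636) = 0.0717
CDF = 0.5359
Percentile rank = 0.5359 * 100 = 53.59

53.59


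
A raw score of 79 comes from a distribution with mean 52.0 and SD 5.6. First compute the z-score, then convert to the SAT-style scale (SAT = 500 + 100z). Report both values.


z = (X - mean) / SD = (79 - 52.0) / 5.6
z = 27.0 / 5.6
z = 4.8214
SAT-scale = SAT = 500 + 100z
Carry z at full precision (z = 27.0 / 5.6) into the conversion:
SAT-scale = 500 + 100 * (27.0 / 5.6) = 500 + 2700 / 5.6
SAT-scale = 500 + 482.1429
SAT-scale = 982.1429

982.1429


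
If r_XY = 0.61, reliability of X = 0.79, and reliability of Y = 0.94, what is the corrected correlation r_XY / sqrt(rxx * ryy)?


r_corrected = rxy / sqrt(rxx * ryy)
= 0.61 / sqrt(0.79 * 0.94)
= 0.61 / sqrt(0.7426)
= 0.61 / 0.861742
r_corrected = 0.7079

0.7079


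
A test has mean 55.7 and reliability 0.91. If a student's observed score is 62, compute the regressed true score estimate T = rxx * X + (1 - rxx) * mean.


T_est = rxx * X + (1 - rxx) * mean
T_est = 0.91 * 62 + 0.09 * 55.7
T_est = 56.42 + 5.013
T_est = 61.433

61.433


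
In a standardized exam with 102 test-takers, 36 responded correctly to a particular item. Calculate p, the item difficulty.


Item difficulty p = number correct / total examinees
p = 36 / 102
p = 0.3529

0.3529


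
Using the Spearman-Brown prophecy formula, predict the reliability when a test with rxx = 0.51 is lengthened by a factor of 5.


r_new = (n * rxx) / (1 + (n-1) * rxx)
r_new = (5 * 0.51) / (1 + 4 * 0.51)
r_new = 2.55 / 3.04
r_new = 0.8388

0.8388


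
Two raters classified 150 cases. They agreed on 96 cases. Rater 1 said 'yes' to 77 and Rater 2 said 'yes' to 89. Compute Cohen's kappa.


P_o = 96/150 = 0.64
P_e = (77*89 + 73*61) / 22500 = 0.502489
kappa = (P_o - P_e) / (1 - P_e)
kappa = (0.64 - 0.502489) / (1 - 0.502489)
kappa = 0.2764

0.2764


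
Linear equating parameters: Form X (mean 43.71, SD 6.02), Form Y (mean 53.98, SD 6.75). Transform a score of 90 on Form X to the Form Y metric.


slope = SD_Y / SD_X = 6.75 / 6.02 ~ 1.1213
intercept = mean_Y - slope * mean_X = 53.98 - (6.75 / 6.02) * 43.71 ~ 4.9696
Y = slope * X + intercept. To avoid rounding drift from the rounded slope/intercept, evaluate the equivalent form Y = mean_Y + SD_Y * (X - mean_X) / SD_X at full precision:
Y = 53.98 + 6.75 * (90 - 43.71) / 6.02
Y = 53.98 + 6.75 * 46.29 / 6.02
Y = 53.98 + 312.4575 / 6.02
Y = 53.98 + 51.9032
Y = 105.8832

105.8832


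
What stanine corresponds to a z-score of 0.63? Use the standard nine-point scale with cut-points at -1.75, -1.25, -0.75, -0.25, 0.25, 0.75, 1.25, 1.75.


Stanine boundaries: [-1.75, -1.25, -0.75, -0.25, 0.25, 0.75, 1.25, 1.75]
z = 0.63
Check each boundary:
  z >= -1.75 -> could be stanine 2
  z >= -1.25 -> could be stanine 3
  z >= -0.75 -> could be stanine 4
  z >= -0.25 -> could be stanine 5
  z >= 0.25 -> could be stanine 6
  z < 0.75
  z < 1.25
  z < 1.75
Highest qualifying boundary gives stanine = 6

6


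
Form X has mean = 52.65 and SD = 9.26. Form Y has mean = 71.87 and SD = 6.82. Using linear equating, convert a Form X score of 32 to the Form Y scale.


slope = SD_Y / SD_X = 6.82 / 9.26 ~ 0.7365
intercept = mean_Y - slope * mean_X = 71.87 - (6.82 / 9.26) * 52.65 ~ 33.0932
Y = slope * X + intercept. To avoid rounding drift from the rounded slope/intercept, evaluate the equivalent form Y = mean_Y + SD_Y * (X - mean_X) / SD_X at full precision:
Y = 71.87 + 6.82 * (32 - 52.65) / 9.26
Y = 71.87 - 6.82 * 20.65 / 9.26
Y = 71.87 - 140.833 / 9.26
Y = 71.87 - 15.2087
Y = 56.6613

56.6613


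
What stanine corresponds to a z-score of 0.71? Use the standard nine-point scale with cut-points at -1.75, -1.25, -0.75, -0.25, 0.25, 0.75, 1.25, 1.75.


Stanine boundaries: [-1.75, -1.25, -0.75, -0.25, 0.25, 0.75, 1.25, 1.75]
z = 0.71
Check each boundary:
  z >= -1.75 -> could be stanine 2
  z >= -1.25 -> could be stanine 3
  z >= -0.75 -> could be stanine 4
  z >= -0.25 -> could be stanine 5
  z >= 0.25 -> could be stanine 6
  z < 0.75
  z < 1.25
  z < 1.75
Highest qualifying boundary gives stanine = 6

6


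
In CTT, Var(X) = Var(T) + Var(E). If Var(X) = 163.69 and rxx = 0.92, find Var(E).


var_true = rxx * var_obs = 0.92 * 163.69 = 150.5948
var_error = var_obs - var_true
var_error = 163.69 - 150.5948
var_error = 13.0952

13.0952


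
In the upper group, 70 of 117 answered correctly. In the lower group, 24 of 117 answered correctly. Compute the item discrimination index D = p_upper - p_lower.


p_upper = 70/117 = 0.5983
p_lower = 24/117 = 0.2051
D = 0.5983 - 0.2051 = 0.3932

0.3932


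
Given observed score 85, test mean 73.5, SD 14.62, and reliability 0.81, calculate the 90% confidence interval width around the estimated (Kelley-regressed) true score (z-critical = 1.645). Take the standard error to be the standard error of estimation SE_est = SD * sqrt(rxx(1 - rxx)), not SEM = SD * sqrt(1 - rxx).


True score estimate = 0.81*85 + 0.19*73.5 = 82.815
SE_est = SD * sqrt(rxx * (1 - rxx)) = 14.62 * sqrt(0.81 * 0.19) = 14.62 * sqrt(0.1539) = 5.735439
CI = T_est +/- z * SE_est, so width = 2 * z * SE_est = 2 * 1.645 * 5.735439
Width = 18.8696

18.8696


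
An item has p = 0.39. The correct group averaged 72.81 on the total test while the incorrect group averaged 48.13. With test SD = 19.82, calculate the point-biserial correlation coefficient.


q = 1 - p = 0.61
rpb = ((M1 - M0) / SD) * sqrt(p * q)
rpb = ((72.81 - 48.13) / 19.82) * sqrt(0.39 * 0.61)
rpb = 0.6073

0.6073


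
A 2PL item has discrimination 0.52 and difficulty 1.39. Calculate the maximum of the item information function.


For 2PL, max info at theta = b = 1.39
I_max = a^2 / 4 = 0.52^2 / 4
= 0.2704 / 4
I_max = 0.0676

0.0676


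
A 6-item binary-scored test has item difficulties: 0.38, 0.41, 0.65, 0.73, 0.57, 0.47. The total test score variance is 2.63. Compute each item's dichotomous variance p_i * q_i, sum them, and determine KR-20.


For each item, compute p_i * q_i:
  Item 1: 0.38 * 0.62 = 0.2356
  Item 2: 0.41 * 0.59 = 0.2419
  Item 3: 0.65 * 0.35 = 0.2275
  Item 4: 0.73 * 0.27 = 0.1971
  Item 5: 0.57 * 0.43 = 0.2451
  Item 6: 0.47 * 0.53 = 0.2491
Sum(p_i * q_i) = 0.2356 + 0.2419 + 0.2275 + 0.1971 + 0.2451 + 0.2491 = 1.3963
KR-20 = (k/(k-1)) * (1 - Sum(p_i*q_i) / Var_total)
= (6/5) * (1 - 1.3963/2.63)
= 1.2 * 0.4691
KR-20 = 0.5629

0.5629


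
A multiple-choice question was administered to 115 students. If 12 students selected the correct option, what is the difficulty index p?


Item difficulty p = number correct / total examinees
p = 12 / 115
p = 0.1043

0.1043


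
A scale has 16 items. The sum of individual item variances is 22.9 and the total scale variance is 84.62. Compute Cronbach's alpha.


alpha = (k/(k-1)) * (1 - sum(si^2)/s_total^2)
= (16/15) * (1 - 22.9/84.62)
alpha = 0.778

0.778


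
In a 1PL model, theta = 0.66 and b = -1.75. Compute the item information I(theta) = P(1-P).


P = 1/(1+exp(-(0.66--1.75))) = 0.9176
I = P*(1-P) = 0.9176 * 0.0824
I = 0.0756

0.0756


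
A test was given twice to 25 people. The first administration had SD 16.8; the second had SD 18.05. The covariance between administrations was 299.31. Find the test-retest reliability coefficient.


r = cov(X,Y) / (SD_X * SD_Y)
r = 299.31 / (16.8 * 18.05)
r = 299.31 / 303.24
r = 0.987

0.987


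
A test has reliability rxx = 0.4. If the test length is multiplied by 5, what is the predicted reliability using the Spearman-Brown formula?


r_new = (n * rxx) / (1 + (n-1) * rxx)
r_new = (5 * 0.4) / (1 + 4 * 0.4)
r_new = 2.0 / 2.6
r_new = 0.7692

0.7692


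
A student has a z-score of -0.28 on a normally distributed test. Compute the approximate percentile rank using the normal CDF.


CDF(z) = 0.5 * (1 + erf(z/sqrt(2)))
erf(-0.198) = -0.2205
CDF = 0.3897
Percentile rank = 0.3897 * 100 = 38.97

38.97


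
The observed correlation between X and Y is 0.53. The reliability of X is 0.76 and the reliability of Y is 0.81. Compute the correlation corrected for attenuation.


r_corrected = rxy / sqrt(rxx * ryy)
= 0.53 / sqrt(0.76 * 0.81)
= 0.53 / sqrt(0.6156)
= 0.53 / 0.784602
r_corrected = 0.6755

0.6755


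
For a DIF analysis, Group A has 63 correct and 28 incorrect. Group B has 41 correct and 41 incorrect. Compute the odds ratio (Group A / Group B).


Odds_A = 63/28 = 2.25
Odds_B = 41/41 = 1.0
OR = Odds_A / Odds_B = 2.25 / 1.0
Exactly, OR = (63 * 41) / (28 * 41) = 2583 / 1148
OR = 2.25

2.25


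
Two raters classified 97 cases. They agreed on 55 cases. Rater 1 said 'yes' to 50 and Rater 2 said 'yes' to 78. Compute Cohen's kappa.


P_o = 55/97 = 0.56701
P_e = (50*78 + 47*19) / 9409 = 0.509406
kappa = (P_o - P_e) / (1 - P_e)
kappa = (0.56701 - 0.509406) / (1 - 0.509406)
kappa = 0.1174

0.1174


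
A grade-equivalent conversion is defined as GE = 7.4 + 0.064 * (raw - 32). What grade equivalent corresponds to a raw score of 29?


raw - median = 29 - 32 = -3
slope * diff = 0.064 * -3 = -0.192
GE = 7.4 + -0.192
GE = 7.208

7.208


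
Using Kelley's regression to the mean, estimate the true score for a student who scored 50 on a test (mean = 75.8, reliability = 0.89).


T_est = rxx * X + (1 - rxx) * mean
T_est = 0.89 * 50 + 0.11 * 75.8
T_est = 44.5 + 8.338
T_est = 52.838

52.838


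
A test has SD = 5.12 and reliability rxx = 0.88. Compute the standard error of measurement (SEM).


SEM = SD * sqrt(1 - rxx)
SEM = 5.12 * sqrt(1 - 0.88)
SEM = 5.12 * sqrt(0.12) = 5.12 * 0.34641
SEM = 1.7736

1.7736


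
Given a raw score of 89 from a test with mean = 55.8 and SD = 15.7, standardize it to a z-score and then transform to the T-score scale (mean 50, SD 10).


z = (X - mean) / SD = (89 - 55.8) / 15.7
z = 33.2 / 15.7
z = 2.1146
T-score = T = 50 + 10z
Carry z at full precision (z = 33.2 / 15.7) into the conversion:
T-score = 50 + 10 * (33.2 / 15.7) = 50 + 332 / 15.7
T-score = 50 + 21.1465
T-score = 71.1465

71.1465


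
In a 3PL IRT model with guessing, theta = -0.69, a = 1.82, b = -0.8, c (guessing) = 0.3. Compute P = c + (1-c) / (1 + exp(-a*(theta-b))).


logit = 1.82*(-0.69 - -0.8) = 0.2002
P* = 1/(1 + exp(-0.2002)) = 0.5499
P = 0.3 + (1 - 0.3) * 0.5499
P = 0.6849

0.6849


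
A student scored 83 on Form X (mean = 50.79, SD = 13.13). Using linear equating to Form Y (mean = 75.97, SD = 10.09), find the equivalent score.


slope = SD_Y / SD_X = 10.09 / 13.13 ~ 0.7685
intercept = mean_Y - slope * mean_X = 75.97 - (10.09 / 13.13) * 50.79 ~ 36.9395
Y = slope * X + intercept. To avoid rounding drift from the rounded slope/intercept, evaluate the equivalent form Y = mean_Y + SD_Y * (X - mean_X) / SD_X at full precision:
Y = 75.97 + 10.09 * (83 - 50.79) / 13.13
Y = 75.97 + 10.09 * 32.21 / 13.13
Y = 75.97 + 324.9989 / 13.13
Y = 75.97 + 24.7524
Y = 100.7224

100.7224
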